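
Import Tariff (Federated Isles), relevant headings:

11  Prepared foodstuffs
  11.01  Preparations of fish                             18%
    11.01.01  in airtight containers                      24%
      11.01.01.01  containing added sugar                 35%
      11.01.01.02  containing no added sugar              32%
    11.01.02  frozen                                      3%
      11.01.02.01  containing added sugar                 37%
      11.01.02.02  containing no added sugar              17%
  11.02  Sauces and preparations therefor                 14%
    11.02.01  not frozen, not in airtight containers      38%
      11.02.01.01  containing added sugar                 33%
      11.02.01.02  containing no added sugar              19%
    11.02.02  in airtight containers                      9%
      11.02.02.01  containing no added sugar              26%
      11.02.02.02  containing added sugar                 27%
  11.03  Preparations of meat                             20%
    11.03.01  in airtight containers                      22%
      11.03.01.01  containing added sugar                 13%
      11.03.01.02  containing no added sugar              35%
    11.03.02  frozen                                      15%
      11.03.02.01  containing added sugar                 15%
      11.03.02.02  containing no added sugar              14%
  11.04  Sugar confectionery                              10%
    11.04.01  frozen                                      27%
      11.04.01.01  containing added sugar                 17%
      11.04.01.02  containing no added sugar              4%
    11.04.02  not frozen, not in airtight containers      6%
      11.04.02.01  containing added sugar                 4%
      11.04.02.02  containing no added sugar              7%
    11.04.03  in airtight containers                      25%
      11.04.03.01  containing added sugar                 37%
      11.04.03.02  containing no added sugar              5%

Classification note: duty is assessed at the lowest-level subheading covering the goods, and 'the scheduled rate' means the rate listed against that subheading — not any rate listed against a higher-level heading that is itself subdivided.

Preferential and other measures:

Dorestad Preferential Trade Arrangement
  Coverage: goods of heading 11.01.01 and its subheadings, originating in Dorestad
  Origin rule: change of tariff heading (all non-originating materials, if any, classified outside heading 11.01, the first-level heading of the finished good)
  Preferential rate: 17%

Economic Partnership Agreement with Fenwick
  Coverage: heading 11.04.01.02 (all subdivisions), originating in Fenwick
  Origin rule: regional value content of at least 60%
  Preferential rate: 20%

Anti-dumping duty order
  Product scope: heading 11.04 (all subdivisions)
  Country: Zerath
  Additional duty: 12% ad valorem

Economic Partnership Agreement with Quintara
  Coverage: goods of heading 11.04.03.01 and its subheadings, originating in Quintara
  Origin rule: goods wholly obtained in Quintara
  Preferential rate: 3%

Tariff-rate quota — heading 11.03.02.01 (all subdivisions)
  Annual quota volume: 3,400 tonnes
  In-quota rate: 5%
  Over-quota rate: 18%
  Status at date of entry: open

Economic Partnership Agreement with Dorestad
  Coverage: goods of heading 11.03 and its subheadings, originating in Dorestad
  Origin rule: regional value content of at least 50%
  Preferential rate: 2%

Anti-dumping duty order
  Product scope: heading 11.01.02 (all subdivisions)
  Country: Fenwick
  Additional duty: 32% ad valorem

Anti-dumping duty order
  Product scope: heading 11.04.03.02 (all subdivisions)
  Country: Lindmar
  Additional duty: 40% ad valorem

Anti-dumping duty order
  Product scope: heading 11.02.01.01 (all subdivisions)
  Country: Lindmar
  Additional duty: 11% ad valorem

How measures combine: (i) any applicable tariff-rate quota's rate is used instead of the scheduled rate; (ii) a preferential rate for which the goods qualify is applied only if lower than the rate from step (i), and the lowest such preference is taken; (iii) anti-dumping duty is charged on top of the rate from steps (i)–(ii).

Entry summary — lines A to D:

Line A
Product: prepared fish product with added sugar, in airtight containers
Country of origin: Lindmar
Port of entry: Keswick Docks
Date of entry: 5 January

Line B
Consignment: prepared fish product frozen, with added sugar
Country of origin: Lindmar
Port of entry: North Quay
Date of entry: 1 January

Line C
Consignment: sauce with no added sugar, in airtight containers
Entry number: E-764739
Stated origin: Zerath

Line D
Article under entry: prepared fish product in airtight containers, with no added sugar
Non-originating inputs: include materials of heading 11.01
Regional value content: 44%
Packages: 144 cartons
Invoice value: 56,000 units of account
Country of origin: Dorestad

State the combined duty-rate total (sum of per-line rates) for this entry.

130%

Line A: prepared fish product → 11.01; in airtight containers → 11.01.01; with added sugar → 11.01.01.01. Scheduled 35%. No special measure applies. → 35%.
Line B: prepared fish product → 11.01; frozen → 11.01.02; with added sugar → 11.01.02.01. Scheduled 37%. No special measure applies. → 37%.
Line C: sauce → 11.02; in airtight containers → 11.02.02; with no added sugar → 11.02.02.01. Scheduled 26%. No special measure applies. → 26%.
Line D: prepared fish product → 11.01; in airtight containers → 11.01.01; with no added sugar → 11.01.01.02. Scheduled 32%. Dorestad agreement on 11.01.01: CTH not met; Dorestad agreement on 11.03: 11.01.01.02 not covered. → 32%.
Sum: 35% + 37% + 26% + 32% = 130%.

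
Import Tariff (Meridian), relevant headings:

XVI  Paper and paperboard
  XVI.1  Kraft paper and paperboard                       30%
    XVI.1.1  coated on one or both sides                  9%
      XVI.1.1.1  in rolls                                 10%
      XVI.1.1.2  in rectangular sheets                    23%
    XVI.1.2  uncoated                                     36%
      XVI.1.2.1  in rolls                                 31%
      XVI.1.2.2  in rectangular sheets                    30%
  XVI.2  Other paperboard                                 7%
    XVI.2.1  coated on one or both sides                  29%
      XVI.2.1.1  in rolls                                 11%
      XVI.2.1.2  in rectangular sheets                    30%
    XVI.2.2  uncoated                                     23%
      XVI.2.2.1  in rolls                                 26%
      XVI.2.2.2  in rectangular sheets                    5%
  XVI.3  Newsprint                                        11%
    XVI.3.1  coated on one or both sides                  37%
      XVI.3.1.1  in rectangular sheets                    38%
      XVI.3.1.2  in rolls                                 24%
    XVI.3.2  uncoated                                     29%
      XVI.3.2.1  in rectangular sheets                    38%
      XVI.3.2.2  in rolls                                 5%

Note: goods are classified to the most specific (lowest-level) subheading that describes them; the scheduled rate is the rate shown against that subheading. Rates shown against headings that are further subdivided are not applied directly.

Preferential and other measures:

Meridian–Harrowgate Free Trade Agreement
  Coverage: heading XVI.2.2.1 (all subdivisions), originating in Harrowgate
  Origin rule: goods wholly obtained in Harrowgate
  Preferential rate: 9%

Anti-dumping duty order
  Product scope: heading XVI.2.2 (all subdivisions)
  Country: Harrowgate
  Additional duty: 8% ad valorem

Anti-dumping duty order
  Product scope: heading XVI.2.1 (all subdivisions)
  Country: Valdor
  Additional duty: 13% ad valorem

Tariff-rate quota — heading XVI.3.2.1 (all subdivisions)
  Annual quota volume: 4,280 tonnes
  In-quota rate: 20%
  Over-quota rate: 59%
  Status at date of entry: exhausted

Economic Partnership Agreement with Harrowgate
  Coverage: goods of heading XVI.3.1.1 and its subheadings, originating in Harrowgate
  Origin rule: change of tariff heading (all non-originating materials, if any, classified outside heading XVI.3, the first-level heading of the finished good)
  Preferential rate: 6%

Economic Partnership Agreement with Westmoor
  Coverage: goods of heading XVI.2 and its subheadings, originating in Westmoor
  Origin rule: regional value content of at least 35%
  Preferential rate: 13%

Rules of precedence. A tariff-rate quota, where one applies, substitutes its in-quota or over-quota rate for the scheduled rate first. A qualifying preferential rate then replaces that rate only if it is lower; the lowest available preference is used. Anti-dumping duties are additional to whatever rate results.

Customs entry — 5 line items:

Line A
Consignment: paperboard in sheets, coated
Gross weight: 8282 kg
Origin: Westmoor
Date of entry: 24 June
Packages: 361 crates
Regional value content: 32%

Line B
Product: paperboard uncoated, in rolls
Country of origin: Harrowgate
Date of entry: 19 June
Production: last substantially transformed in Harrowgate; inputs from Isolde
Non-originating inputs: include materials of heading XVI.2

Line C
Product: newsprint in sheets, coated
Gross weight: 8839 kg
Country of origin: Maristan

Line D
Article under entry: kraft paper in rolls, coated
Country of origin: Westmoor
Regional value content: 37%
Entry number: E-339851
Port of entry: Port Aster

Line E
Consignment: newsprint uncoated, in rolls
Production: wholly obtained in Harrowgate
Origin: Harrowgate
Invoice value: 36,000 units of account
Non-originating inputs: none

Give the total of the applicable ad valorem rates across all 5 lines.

Line A: paperboard → XVI.2; coated → XVI.2.1; in sheets → XVI.2.1.2. Scheduled 30%. Westmoor agreement on XVI.2: RVC < 35%. → 30%.
Line B: paperboard → XVI.2; uncoated → XVI.2.2; in rolls → XVI.2.2.1. Scheduled 26%. Harrowgate agreement on XVI.2.2.1: not wholly obtained; Harrowgate agreement on XVI.3.1.1: XVI.2.2.1 not covered; anti-dumping (Harrowgate, XVI.2.2): +8%; total 26% + 8% = 34%. → 34%.
Line C: newsprint → XVI.3; coated → XVI.3.1; in sheets → XVI.3.1.1. Scheduled 38%. No special measure applies. → 38%.
Line D: kraft paper → XVI.1; coated → XVI.1.1; in rolls → XVI.1.1.1. Scheduled 10%. Westmoor agreement on XVI.2: XVI.1.1.1 not covered. → 10%.
Line E: newsprint → XVI.3; uncoated → XVI.3.2; in rolls → XVI.3.2.2. Scheduled 5%. Harrowgate agreement on XVI.2.2.1: XVI.3.2.2 not covered; Harrowgate agreement on XVI.3.1.1: XVI.3.2.2 not covered. → 5%.
Sum: 30% + 34% + 38% + 10% + 5% = 117%.

117%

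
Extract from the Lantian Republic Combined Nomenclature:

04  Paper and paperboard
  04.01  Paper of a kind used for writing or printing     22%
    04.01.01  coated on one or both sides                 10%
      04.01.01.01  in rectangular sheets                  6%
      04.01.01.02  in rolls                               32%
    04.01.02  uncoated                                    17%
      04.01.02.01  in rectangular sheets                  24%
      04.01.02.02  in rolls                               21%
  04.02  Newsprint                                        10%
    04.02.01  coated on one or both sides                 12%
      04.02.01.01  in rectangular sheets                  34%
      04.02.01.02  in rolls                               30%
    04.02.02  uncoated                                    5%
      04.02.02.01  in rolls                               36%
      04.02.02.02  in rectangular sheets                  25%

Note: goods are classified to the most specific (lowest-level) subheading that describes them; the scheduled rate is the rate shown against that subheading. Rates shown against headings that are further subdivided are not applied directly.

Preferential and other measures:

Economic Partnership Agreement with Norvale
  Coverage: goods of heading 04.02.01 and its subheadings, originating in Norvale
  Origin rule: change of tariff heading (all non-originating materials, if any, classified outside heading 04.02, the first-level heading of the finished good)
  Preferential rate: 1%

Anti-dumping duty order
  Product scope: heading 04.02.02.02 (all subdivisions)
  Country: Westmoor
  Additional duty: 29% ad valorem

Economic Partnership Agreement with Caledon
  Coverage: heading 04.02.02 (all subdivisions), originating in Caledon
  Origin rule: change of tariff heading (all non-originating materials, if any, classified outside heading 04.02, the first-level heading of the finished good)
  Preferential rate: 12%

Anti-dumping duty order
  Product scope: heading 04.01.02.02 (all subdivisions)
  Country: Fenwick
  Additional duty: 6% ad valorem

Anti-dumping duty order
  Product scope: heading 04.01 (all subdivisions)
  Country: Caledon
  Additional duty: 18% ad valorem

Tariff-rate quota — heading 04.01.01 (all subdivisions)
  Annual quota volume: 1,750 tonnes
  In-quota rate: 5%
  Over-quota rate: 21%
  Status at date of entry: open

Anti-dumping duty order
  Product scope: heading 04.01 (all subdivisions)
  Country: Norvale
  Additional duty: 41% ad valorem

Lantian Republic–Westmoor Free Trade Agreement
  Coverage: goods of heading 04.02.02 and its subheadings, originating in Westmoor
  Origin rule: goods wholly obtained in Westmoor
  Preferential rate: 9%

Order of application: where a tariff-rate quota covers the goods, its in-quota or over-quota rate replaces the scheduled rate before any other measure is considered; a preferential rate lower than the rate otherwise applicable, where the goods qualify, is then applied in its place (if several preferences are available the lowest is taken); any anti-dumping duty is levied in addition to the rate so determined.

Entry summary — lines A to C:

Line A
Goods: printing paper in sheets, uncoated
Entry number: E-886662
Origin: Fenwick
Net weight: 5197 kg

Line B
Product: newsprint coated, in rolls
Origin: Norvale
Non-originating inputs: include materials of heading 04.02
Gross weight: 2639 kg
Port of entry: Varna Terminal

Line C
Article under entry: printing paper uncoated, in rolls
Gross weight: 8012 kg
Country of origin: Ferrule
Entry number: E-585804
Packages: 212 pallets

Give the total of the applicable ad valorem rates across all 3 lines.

Line A: printing paper → 04.01; uncoated → 04.01.02; in sheets → 04.01.02.01. Scheduled 24%. No special measure applies. → 24%.
Line B: newsprint → 04.02; coated → 04.02.01; in rolls → 04.02.01.02. Scheduled 30%. Norvale agreement on 04.02.01: CTH not met. → 30%.
Line C: printing paper → 04.01; uncoated → 04.01.02; in rolls → 04.01.02.02. Scheduled 21%. No special measure applies. → 21%.
Sum: 24% + 30% + 21% = 75%.

75%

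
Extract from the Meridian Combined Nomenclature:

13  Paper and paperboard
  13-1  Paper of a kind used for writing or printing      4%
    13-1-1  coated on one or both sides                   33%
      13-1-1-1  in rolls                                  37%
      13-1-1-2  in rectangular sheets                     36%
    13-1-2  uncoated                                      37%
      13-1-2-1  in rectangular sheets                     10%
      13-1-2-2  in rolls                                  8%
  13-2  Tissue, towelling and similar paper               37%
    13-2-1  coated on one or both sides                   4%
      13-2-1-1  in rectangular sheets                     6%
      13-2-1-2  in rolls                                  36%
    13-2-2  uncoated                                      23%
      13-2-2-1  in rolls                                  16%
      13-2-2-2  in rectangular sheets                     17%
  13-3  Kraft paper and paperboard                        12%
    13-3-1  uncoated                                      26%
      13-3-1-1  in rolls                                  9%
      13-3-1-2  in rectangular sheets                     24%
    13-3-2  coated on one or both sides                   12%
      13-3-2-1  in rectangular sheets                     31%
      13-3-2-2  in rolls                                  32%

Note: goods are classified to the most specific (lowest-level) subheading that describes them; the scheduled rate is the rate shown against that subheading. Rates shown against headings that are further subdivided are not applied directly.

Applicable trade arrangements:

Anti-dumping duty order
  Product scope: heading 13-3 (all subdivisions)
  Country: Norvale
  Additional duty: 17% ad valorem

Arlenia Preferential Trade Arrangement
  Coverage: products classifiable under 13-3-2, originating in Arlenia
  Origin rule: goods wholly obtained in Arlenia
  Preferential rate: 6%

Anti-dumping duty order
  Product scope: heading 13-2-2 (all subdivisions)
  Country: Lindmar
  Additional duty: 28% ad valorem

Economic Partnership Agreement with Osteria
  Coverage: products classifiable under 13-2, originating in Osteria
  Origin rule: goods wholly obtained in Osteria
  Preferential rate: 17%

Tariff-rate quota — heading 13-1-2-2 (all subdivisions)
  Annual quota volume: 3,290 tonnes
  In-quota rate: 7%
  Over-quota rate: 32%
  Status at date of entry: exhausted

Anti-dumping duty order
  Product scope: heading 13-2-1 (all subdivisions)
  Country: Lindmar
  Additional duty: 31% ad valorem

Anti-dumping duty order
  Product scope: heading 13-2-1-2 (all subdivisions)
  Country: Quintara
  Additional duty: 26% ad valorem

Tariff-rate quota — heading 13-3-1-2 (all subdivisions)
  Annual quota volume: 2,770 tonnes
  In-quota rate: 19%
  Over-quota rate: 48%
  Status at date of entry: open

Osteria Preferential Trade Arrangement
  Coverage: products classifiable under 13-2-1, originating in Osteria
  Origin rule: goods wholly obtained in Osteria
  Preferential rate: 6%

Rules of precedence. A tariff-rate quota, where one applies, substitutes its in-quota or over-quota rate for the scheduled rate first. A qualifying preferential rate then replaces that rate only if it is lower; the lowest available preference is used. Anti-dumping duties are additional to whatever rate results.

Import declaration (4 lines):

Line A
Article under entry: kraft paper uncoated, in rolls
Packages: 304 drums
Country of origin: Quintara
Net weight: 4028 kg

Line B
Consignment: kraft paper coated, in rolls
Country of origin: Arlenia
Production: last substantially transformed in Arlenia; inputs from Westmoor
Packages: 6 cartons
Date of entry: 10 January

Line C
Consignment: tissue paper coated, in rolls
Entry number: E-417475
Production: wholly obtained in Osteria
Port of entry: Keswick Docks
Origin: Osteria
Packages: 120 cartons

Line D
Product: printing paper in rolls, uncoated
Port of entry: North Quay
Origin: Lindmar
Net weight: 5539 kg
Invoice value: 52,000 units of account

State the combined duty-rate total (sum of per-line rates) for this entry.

Line A: kraft paper → 13-3; uncoated → 13-3-1; in rolls → 13-3-1-1. Scheduled 9%. No special measure applies. → 9%.
Line B: kraft paper → 13-3; coated → 13-3-2; in rolls → 13-3-2-2. Scheduled 32%. Arlenia agreement on 13-3-2: not wholly obtained. → 32%.
Line C: tissue paper → 13-2; coated → 13-2-1; in rolls → 13-2-1-2. Scheduled 36%. Osteria agreement on 13-2: wholly obtained → 17% available; Osteria agreement on 13-2-1: wholly obtained → 6% available; preferential 6%. → 6%.
Line D: printing paper → 13-1; uncoated → 13-1-2; in rolls → 13-1-2-2. Scheduled 8%. quota on 13-1-2-2 exhausted → over-quota 32%. → 32%.
Sum: 9% + 32% + 6% + 32% = 79%.

79%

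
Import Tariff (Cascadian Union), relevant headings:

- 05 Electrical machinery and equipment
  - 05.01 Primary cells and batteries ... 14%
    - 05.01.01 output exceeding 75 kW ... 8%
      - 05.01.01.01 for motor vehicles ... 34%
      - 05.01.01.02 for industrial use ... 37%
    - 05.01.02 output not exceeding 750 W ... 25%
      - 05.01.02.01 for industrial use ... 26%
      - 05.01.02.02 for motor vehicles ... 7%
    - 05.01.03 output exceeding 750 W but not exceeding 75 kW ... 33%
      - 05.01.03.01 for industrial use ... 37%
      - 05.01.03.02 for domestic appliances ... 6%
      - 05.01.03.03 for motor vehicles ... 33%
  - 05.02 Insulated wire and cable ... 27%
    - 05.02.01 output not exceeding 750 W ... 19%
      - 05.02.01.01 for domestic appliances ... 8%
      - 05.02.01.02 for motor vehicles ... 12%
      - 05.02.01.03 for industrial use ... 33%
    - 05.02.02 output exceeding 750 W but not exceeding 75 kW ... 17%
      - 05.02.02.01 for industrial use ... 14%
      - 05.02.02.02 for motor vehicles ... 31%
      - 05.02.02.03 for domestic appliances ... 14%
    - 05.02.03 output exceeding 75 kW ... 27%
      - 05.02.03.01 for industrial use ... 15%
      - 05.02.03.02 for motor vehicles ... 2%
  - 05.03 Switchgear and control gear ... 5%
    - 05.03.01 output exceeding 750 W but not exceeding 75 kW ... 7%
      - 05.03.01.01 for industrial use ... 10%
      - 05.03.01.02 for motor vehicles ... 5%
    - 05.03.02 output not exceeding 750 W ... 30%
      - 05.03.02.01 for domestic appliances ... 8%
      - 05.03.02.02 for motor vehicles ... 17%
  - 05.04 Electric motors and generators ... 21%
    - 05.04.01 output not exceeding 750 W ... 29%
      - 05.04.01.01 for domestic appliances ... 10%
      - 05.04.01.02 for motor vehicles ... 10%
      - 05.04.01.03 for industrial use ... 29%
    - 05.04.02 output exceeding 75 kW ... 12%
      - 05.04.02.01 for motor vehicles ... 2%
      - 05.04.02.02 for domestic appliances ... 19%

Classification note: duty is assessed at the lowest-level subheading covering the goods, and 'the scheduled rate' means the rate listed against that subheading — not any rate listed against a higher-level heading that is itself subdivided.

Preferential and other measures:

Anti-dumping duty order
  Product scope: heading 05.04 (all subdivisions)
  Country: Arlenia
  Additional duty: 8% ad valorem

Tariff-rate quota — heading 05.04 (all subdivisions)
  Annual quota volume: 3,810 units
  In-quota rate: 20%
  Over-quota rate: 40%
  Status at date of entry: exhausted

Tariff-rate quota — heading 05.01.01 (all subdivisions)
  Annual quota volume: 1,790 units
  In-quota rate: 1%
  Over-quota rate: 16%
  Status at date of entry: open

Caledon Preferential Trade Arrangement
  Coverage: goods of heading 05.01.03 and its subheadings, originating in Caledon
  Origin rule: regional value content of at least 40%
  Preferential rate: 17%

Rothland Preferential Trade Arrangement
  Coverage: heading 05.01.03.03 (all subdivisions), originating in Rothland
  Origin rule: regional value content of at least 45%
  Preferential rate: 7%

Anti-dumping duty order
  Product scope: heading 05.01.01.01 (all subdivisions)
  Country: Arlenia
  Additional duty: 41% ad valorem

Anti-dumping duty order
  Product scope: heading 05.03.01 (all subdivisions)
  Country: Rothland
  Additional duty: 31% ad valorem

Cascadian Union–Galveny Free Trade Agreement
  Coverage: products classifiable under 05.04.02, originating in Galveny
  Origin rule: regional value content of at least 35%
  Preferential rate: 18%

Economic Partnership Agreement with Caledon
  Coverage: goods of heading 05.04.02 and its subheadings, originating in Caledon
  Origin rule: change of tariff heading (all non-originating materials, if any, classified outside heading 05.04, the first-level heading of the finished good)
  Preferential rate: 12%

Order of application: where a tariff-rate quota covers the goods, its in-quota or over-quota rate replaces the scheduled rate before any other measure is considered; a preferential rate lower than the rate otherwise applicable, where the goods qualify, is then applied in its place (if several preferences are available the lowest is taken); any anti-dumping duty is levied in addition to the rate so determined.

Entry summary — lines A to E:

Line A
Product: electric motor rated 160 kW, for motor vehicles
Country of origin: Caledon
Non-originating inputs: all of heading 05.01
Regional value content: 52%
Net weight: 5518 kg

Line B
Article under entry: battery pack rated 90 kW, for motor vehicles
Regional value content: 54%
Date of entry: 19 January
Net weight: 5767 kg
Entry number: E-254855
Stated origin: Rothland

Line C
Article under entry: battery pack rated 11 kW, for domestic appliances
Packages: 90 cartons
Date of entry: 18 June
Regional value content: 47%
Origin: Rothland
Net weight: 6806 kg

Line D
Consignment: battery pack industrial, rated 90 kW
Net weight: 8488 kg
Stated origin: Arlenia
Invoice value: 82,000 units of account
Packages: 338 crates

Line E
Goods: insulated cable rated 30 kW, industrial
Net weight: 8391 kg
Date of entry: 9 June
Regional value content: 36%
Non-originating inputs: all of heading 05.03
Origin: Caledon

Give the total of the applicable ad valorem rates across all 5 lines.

34%

Line A: electric motor → 05.04; rated 160 kW → 05.04.02; for motor vehicles → 05.04.02.01. Scheduled 2%. quota on 05.04 exhausted → over-quota 40%; Caledon agreement on 05.01.03: 05.04.02.01 not covered; Caledon agreement on 05.04.02: CTH met → 12% available; preferential 12%. → 12%.
Line B: battery pack → 05.01; rated 90 kW → 05.01.01; for motor vehicles → 05.01.01.01. Scheduled 34%. quota on 05.01.01 open → in-quota 1%; Rothland agreement on 05.01.03.03: 05.01.01.01 not covered. → 1%.
Line C: battery pack → 05.01; rated 11 kW → 05.01.03; for domestic appliances → 05.01.03.02. Scheduled 6%. Rothland agreement on 05.01.03.03: 05.01.03.02 not covered. → 6%.
Line D: battery pack → 05.01; rated 90 kW → 05.01.01; industrial → 05.01.01.02. Scheduled 37%. quota on 05.01.01 open → in-quota 1%. → 1%.
Line E: insulated cable → 05.02; rated 30 kW → 05.02.02; industrial → 05.02.02.01. Scheduled 14%. Caledon agreement on 05.01.03: 05.02.02.01 not covered; Caledon agreement on 05.04.02: 05.02.02.01 not covered. → 14%.
Sum: 12% + 1% + 6% + 1% + 14% = 34%.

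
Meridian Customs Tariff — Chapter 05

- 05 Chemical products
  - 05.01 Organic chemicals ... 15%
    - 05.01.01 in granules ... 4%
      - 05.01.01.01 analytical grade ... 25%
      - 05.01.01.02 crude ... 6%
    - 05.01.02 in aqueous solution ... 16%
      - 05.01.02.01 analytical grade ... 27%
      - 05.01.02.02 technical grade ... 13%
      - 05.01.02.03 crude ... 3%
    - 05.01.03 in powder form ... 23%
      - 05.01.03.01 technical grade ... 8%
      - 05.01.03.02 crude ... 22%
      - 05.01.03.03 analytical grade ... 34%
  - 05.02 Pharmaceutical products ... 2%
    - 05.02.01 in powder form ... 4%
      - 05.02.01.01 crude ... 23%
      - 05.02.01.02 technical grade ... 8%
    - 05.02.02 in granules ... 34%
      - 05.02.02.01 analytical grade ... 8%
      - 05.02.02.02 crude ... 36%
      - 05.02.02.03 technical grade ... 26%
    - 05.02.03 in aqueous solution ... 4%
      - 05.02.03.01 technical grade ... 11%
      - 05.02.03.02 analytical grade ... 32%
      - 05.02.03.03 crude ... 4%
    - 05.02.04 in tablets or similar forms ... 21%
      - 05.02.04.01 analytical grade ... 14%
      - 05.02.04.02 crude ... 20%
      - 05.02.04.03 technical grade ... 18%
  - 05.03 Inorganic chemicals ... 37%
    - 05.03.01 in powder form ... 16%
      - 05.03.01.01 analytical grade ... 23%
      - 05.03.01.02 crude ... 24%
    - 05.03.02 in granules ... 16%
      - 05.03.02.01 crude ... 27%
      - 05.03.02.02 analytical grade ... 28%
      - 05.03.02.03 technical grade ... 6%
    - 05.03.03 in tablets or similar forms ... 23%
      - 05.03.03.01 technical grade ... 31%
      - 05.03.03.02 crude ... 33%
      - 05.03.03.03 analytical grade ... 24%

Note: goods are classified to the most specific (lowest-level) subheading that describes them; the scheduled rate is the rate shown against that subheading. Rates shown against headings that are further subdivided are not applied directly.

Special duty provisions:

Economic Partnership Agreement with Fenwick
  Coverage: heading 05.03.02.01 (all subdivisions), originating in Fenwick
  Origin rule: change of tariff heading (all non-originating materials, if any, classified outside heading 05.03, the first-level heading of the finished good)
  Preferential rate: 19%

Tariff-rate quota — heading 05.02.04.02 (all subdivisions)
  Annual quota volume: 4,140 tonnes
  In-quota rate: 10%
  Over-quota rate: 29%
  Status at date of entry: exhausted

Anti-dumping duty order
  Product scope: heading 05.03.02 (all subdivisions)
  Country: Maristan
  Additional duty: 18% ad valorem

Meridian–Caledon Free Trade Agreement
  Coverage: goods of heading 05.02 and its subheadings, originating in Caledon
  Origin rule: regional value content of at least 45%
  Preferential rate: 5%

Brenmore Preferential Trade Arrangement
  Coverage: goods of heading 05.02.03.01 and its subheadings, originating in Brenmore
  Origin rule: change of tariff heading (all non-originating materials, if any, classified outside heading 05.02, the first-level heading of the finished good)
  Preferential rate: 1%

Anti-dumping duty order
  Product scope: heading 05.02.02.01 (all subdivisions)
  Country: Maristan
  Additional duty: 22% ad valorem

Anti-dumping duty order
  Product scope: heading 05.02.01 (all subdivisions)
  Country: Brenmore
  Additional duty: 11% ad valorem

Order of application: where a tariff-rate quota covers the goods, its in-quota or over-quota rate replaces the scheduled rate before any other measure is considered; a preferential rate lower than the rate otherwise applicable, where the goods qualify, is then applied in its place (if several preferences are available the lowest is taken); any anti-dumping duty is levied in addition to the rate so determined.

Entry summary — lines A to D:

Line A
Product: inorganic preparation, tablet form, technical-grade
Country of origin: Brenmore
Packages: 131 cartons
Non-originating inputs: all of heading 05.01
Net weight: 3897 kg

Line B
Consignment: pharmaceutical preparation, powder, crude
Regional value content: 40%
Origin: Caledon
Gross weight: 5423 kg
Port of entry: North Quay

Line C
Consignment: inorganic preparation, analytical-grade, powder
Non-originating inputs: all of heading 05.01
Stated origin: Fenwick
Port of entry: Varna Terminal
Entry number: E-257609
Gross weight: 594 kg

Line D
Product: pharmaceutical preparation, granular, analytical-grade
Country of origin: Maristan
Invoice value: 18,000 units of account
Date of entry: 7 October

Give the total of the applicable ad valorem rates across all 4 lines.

Line A: inorganic → 05.03; tablet form → 05.03.03; technical-grade → 05.03.03.01. Scheduled 31%. Brenmore agreement on 05.02.03.01: 05.03.03.01 not covered. → 31%.
Line B: pharmaceutical → 05.02; powder → 05.02.01; crude → 05.02.01.01. Scheduled 23%. Caledon agreement on 05.02: RVC < 45%. → 23%.
Line C: inorganic → 05.03; powder → 05.03.01; analytical-grade → 05.03.01.01. Scheduled 23%. Fenwick agreement on 05.03.02.01: 05.03.01.01 not covered. → 23%.
Line D: pharmaceutical → 05.02; granular → 05.02.02; analytical-grade → 05.02.02.01. Scheduled 8%. anti-dumping (Maristan, 05.02.02.01): +22%; total 8% + 22% = 30%. → 30%.
Sum: 31% + 23% + 23% + 30% = 107%.

107%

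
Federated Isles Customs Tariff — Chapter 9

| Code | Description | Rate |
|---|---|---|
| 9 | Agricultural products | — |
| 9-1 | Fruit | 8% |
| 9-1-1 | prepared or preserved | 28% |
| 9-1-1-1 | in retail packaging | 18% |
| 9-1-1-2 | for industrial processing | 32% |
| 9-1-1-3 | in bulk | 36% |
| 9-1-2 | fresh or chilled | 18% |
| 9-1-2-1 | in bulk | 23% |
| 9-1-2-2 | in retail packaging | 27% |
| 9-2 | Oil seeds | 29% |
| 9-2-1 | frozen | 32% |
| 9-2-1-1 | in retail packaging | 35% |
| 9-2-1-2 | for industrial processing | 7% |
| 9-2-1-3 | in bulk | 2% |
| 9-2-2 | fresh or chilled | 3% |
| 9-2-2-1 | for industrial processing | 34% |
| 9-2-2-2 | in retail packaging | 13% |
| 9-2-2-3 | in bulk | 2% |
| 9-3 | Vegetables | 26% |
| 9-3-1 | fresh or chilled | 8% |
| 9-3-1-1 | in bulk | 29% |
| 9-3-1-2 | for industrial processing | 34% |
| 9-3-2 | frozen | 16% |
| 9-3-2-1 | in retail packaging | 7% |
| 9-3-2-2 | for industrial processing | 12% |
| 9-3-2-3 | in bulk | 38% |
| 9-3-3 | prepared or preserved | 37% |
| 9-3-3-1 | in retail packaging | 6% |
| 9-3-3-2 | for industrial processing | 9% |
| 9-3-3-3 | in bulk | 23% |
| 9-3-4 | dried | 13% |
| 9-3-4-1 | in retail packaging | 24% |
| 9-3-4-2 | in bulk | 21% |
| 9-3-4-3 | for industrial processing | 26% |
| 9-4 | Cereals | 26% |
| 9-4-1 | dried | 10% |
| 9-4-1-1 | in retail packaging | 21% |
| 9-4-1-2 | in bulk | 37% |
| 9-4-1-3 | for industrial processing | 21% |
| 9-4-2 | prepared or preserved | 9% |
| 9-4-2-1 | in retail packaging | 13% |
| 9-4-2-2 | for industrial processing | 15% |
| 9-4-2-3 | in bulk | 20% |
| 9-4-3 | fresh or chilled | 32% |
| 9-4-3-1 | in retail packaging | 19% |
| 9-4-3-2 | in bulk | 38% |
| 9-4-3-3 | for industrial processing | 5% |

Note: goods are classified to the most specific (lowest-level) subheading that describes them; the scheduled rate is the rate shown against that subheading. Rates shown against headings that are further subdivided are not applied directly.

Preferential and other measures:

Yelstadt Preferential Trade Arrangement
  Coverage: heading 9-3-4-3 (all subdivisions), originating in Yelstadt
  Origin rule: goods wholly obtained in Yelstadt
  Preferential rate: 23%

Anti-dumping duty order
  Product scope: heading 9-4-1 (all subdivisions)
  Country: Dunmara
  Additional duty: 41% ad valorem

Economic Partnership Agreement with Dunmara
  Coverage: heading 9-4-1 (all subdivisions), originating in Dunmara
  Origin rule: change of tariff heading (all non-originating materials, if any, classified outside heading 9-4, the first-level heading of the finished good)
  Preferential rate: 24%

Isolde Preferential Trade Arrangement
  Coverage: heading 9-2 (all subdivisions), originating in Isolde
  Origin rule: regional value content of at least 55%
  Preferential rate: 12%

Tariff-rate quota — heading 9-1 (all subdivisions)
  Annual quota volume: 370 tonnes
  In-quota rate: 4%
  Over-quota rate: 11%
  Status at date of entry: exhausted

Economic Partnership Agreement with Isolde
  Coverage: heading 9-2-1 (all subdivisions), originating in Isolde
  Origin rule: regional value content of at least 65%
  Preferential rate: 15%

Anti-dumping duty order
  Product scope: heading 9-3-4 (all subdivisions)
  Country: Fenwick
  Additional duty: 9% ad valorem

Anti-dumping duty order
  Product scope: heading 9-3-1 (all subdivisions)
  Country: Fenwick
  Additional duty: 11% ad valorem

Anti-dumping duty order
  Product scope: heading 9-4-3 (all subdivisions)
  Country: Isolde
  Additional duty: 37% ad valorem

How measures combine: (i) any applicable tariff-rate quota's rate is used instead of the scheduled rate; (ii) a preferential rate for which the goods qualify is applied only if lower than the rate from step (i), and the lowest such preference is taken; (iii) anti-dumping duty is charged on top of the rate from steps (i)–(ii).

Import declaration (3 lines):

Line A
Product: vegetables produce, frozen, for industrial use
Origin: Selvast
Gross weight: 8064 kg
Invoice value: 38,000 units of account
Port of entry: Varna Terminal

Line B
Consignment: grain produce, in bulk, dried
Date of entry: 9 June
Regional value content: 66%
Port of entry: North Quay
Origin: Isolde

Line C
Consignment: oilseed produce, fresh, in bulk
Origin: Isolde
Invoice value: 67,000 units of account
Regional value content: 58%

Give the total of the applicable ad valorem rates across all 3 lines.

51%

Line A: vegetables → 9-3; frozen → 9-3-2; for industrial use → 9-3-2-2. Scheduled 12%. No special measure applies. → 12%.
Line B: grain → 9-4; dried → 9-4-1; in bulk → 9-4-1-2. Scheduled 37%. Isolde agreement on 9-2: 9-4-1-2 not covered; Isolde agreement on 9-2-1: 9-4-1-2 not covered. → 37%.
Line C: oilseed → 9-2; fresh → 9-2-2; in bulk → 9-2-2-3. Scheduled 2%. Isolde agreement on 9-2: RVC ≥ 55% → 12% available; Isolde agreement on 9-2-1: 9-2-2-3 not covered; preference 12% not lower than 2% → no reduction. → 2%.
Sum: 12% + 37% + 2% = 51%.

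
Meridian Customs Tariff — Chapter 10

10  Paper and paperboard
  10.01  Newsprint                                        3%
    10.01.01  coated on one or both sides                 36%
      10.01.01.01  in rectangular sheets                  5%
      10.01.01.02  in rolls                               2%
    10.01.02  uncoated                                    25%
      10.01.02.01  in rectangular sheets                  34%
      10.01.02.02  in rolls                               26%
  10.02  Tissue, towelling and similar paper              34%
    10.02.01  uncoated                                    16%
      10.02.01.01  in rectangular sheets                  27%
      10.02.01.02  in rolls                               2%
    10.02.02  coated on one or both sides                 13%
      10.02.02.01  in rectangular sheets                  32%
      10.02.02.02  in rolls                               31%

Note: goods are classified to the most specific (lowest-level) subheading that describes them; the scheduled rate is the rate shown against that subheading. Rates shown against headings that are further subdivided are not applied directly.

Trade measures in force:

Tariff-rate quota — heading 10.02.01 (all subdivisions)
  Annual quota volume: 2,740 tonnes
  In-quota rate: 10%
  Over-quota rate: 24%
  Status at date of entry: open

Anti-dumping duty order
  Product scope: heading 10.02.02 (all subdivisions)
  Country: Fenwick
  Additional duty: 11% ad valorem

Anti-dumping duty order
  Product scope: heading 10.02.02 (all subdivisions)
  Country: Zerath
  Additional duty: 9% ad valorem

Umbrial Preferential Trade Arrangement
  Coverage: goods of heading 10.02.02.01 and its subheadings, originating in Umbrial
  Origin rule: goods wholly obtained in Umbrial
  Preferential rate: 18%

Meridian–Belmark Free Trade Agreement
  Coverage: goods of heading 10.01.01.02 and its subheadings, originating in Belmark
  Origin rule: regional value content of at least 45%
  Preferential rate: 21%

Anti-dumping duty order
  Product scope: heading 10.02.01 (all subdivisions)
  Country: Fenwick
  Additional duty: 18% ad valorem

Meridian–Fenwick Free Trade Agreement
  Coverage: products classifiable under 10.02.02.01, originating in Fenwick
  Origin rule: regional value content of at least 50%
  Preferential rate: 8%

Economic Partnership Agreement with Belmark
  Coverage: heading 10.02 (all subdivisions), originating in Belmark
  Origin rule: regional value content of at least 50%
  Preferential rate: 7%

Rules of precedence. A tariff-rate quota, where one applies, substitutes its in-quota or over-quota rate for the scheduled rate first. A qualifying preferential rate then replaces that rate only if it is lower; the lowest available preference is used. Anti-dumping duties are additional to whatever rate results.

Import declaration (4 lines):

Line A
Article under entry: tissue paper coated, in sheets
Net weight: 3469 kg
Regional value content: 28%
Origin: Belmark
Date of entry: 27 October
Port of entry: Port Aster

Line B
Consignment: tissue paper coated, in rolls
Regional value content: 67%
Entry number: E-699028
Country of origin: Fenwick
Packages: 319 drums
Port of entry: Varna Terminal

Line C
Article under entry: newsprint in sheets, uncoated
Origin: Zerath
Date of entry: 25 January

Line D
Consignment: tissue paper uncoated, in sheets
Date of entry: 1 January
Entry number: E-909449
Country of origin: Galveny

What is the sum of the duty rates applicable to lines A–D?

Line A: tissue paper → 10.02; coated → 10.02.02; in sheets → 10.02.02.01. Scheduled 32%. Belmark agreement on 10.01.01.02: 10.02.02.01 not covered; Belmark agreement on 10.02: RVC < 50%. → 32%.
Line B: tissue paper → 10.02; coated → 10.02.02; in rolls → 10.02.02.02. Scheduled 31%. Fenwick agreement on 10.02.02.01: 10.02.02.02 not covered; anti-dumping (Fenwick, 10.02.02): +11%; total 31% + 11% = 42%. → 42%.
Line C: newsprint → 10.01; uncoated → 10.01.02; in sheets → 10.01.02.01. Scheduled 34%. No special measure applies. → 34%.
Line D: tissue paper → 10.02; uncoated → 10.02.01; in sheets → 10.02.01.01. Scheduled 27%. quota on 10.02.01 open → in-quota 10%. → 10%.
Sum: 32% + 42% + 34% + 10% = 118%.

118%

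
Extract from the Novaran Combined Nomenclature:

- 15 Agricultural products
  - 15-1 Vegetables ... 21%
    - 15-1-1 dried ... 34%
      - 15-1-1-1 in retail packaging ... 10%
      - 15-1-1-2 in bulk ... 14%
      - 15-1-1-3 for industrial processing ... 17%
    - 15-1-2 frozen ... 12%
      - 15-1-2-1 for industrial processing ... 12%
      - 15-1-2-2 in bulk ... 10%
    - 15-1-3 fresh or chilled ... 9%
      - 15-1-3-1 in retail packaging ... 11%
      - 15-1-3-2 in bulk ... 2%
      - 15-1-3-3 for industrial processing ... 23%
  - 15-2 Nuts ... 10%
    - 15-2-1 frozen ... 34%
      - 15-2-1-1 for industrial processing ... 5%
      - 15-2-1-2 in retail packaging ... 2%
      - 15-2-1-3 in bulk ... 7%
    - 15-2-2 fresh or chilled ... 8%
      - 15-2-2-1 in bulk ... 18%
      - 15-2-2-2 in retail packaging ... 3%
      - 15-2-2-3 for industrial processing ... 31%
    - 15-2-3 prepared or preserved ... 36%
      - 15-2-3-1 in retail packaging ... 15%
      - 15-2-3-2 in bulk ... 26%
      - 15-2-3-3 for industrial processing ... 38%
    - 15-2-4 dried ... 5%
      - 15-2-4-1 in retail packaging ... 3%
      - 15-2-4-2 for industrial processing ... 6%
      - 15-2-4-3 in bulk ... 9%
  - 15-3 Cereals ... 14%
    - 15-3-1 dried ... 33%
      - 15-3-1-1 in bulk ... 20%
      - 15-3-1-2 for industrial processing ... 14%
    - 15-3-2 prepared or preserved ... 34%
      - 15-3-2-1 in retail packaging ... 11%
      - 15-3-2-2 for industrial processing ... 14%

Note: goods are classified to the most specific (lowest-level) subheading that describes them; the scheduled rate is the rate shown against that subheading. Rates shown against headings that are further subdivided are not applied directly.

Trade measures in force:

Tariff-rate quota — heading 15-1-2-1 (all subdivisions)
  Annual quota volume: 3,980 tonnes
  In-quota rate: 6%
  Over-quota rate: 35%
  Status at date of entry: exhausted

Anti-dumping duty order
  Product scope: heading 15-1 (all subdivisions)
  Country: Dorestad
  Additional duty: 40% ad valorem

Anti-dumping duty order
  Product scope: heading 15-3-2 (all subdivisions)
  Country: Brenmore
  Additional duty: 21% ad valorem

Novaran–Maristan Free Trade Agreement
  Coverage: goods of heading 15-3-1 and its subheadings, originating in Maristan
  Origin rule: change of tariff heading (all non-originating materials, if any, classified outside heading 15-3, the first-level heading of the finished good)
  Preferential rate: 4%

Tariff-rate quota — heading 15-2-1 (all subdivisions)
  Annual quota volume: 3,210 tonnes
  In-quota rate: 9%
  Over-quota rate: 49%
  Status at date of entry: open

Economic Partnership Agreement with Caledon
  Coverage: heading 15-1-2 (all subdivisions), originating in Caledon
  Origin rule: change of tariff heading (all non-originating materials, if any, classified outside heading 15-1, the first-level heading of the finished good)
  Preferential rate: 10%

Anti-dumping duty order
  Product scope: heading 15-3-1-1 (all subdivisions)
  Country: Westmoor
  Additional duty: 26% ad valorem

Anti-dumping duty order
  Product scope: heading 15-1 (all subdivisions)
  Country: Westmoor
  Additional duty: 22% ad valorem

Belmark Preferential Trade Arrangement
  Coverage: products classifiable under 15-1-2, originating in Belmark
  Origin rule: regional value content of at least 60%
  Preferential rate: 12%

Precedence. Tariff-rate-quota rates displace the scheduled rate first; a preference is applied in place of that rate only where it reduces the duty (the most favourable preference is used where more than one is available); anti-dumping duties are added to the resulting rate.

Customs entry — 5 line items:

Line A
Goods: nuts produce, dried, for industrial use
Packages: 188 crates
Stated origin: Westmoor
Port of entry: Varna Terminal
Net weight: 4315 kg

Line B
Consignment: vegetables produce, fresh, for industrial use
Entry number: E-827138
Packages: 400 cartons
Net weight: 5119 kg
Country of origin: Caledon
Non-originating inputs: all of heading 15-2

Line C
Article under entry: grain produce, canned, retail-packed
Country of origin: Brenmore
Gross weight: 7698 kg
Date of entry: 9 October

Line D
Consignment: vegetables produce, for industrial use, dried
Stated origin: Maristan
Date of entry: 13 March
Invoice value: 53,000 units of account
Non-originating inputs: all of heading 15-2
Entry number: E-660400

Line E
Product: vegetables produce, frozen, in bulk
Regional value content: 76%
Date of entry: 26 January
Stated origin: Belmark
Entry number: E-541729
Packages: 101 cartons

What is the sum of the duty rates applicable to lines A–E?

Line A: nuts → 15-2; dried → 15-2-4; for industrial use → 15-2-4-2. Scheduled 6%. No special measure applies. → 6%.
Line B: vegetables → 15-1; fresh → 15-1-3; for industrial use → 15-1-3-3. Scheduled 23%. Caledon agreement on 15-1-2: 15-1-3-3 not covered. → 23%.
Line C: grain → 15-3; canned → 15-3-2; retail-packed → 15-3-2-1. Scheduled 11%. anti-dumping (Brenmore, 15-3-2): +21%; total 11% + 21% = 32%. → 32%.
Line D: vegetables → 15-1; dried → 15-1-1; for industrial use → 15-1-1-3. Scheduled 17%. Maristan agreement on 15-3-1: 15-1-1-3 not covered. → 17%.
Line E: vegetables → 15-1; frozen → 15-1-2; in bulk → 15-1-2-2. Scheduled 10%. Belmark agreement on 15-1-2: RVC ≥ 60% → 12% available; preference 12% not lower than 10% → no reduction. → 10%.
Sum: 6% + 23% + 32% + 17% + 10% = 88%.

88%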